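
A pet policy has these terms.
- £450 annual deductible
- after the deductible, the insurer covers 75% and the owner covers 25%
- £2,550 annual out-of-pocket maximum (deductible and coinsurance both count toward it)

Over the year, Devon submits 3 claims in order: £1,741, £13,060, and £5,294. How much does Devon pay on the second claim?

£1,777.25

Bill 1, £1,741: £450 finishes the deductible; £1,291 goes to coinsurance; owner's 25% is £322.75. Owner pays £772.75; OOP now £772.75.
Bill 2, £13,060: deductible met; 25% of £13,060 = £3,265. That would push OOP to £4,037.75, over the £2,550 cap, so owner pays £2,550 − £772.75 = £1,777.25.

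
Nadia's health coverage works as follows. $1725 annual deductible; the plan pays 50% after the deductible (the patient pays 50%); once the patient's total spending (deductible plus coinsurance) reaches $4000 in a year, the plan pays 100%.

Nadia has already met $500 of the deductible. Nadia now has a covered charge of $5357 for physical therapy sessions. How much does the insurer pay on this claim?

$2066

Deductible still to meet: $1725 − $500 = $1225.
The remaining $4132 (= $5357 − $1225) moves to coinsurance.
Patient's 50% share of $4132 is $2066.
So the patient owes $1225 + $2066 = $3291 before any cap.
Year-to-date out-of-pocket becomes $500 + $3291 = $3791, still under the $4000 maximum, so no cap applies.
The insurer covers the remainder: $5357 − $3291 = $2066.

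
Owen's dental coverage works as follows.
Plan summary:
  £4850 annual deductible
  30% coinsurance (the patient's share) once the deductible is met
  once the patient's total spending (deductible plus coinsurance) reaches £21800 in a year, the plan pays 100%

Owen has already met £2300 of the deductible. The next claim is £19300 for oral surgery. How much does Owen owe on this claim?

£7575

Deductible still to meet: £4850 − £2300 = £2550.
After the £2550 deductible portion, £19300 − £2550 = £16750 is subject to coinsurance.
Coinsurance: £16750 × 30% = £5025.
That puts the patient's cost at £2550 + £5025 = £7575 before any cap.
Year-to-date out-of-pocket becomes £2300 + £7575 = £9875, still under the £21800 maximum, so no cap applies.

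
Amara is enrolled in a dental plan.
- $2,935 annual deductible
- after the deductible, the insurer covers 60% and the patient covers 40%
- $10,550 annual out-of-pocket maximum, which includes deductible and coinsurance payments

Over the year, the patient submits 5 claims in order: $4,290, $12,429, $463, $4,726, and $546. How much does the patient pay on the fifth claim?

$25.80

Claim 1 ($4,290): $2,935 to deductible, leaving $1,355; 40% of $1,355 = $542. Cost to patient: $3,477. OOP to date $3,477.
Claim 2 ($12,429): deductible met; 40% of $12,429 = $4,971.60. Cost to patient: $4,971.60. OOP to date $8,448.60.
Claim 3 ($463): deductible met; 40% of $463 = $185.20. Cost to patient: $185.20. OOP to date $8,633.80.
Claim 4 ($4,726): deductible already satisfied, so patient's share is 40% × $4,726 = $1,890.40. Patient pays $1,890.40; OOP now $10,524.20.
Claim 5 ($546): deductible already satisfied, so patient's share is 40% × $546 = $218.40. OOP would hit $10,742.60 > $10,550, so the cap limits the patient to $10,550 − $10,524.20 = $25.80.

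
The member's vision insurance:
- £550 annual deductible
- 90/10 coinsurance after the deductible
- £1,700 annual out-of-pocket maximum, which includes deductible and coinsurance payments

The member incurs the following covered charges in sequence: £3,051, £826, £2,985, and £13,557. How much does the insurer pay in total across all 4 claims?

Claim 1 (£3,051): £550 finishes the deductible; £2,501 goes to coinsurance; member's 10% is £250.10. Member pays £800.10; OOP now £800.10. Insurer: £3,051 − £800.10 = £2,250.90.
Claim 2 (£826): deductible met; 10% of £826 = £82.60. Member pays £82.60; OOP now £882.70. Insurer: £826 − £82.60 = £743.40.
Claim 3 (£2,985): deductible met; 10% of £2,985 = £298.50. Member pays £298.50; OOP now £1,181.20. Plan pays £2,985 − £298.50 = £2,686.50.
Claim 4 (£13,557): 10% coinsurance on £13,557 = £1,355.70. OOP would hit £2,536.90 > £1,700, so the cap limits the member to £1,700 − £1,181.20 = £518.80. Insurer: £13,557 − £518.80 = £13,038.20.
Insurer total = bills − member's total = £20,419 − £1,700 = £18,719.

£18,719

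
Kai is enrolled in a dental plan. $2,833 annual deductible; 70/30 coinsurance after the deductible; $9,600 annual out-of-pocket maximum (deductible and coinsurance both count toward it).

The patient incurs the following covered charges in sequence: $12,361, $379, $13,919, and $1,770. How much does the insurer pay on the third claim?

Claim 1 ($12,361): deductible takes $2,833, $9,528 remains; coinsurance $9,528 × 30% = $2,858.40. Cost to patient: $5,691.40. OOP to date $5,691.40. Plan pays $12,361 − $5,691.40 = $6,669.60.
Claim 2 ($379): deductible already satisfied, so patient's share is 30% × $379 = $113.70. Patient owes $113.70 (running OOP $5,805.10). Insurer: $379 − $113.70 = $265.30.
Claim 3 ($13,919): deductible already satisfied, so patient's share is 30% × $13,919 = $4,175.70. That would push OOP to $9,980.80, over the $9,600 cap, so patient pays $9,600 − $5,805.10 = $3,794.90. Plan pays $13,919 − $3,794.90 = $10,124.10.

$10,124.10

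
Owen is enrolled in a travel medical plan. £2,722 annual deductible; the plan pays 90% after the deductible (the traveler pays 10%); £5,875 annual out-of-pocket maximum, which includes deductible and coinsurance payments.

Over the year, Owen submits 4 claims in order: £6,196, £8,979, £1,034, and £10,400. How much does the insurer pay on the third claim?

Claim 1 — £6,196: deductible takes £2,722, £3,474 remains; 10% of £3,474 = £347.40. Traveler owes £3,069.40 (running OOP £3,069.40). Insurer: £6,196 − £3,069.40 = £3,126.60.
Claim 2 — £8,979: deductible met; 10% of £8,979 = £897.90. Traveler owes £897.90 (running OOP £3,967.30). Plan pays £8,979 − £897.90 = £8,081.10.
Claim 3 — £1,034: deductible already satisfied, so traveler's share is 10% × £1,034 = £103.40. Cost to traveler: £103.40. OOP to date £4,070.70. Plan pays £1,034 − £103.40 = £930.60.

£930.60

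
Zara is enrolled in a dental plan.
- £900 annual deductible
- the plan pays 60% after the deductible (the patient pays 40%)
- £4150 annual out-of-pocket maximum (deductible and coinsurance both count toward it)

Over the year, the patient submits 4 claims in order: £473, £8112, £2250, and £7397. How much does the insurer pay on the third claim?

£2074

Bill 1, £473: all of it applies to the deductible. Patient owes £473 (running OOP £473). Insurer: £473 − £473 = £0.
Bill 2, £8112: deductible takes £427, £7685 remains; 40% of £7685 = £3074. Patient pays £3501; OOP now £3974. Insurer: £8112 − £3501 = £4611.
Bill 3, £2250: 40% coinsurance on £2250 = £900. Adding that to £3974 gives £4874, past the £4150 cap; patient pays only £4150 − £3974 = £176. Plan pays £2250 − £176 = £2074.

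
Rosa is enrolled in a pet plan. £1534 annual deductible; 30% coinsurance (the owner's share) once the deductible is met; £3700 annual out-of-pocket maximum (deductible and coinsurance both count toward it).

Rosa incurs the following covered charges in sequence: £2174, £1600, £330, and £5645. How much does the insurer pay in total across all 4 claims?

£6049

Claim 1 (£2174): £1534 finishes the deductible; £640 goes to coinsurance; 30% of £640 = £192. Owner pays £1726; OOP now £1726. Insurer: £2174 − £1726 = £448.
Claim 2 (£1600): deductible already satisfied, so owner's share is 30% × £1600 = £480. Owner pays £480; OOP now £2206. Insurer: £1600 − £480 = £1120.
Claim 3 (£330): deductible met; 30% of £330 = £99. Owner owes £99 (running OOP £2305). Insurer: £330 − £99 = £231.
Claim 4 (£5645): deductible met; 30% of £5645 = £1693.50. Adding that to £2305 gives £3998.50, past the £3700 cap; owner pays only £3700 − £2305 = £1395. Plan pays £5645 − £1395 = £4250.
Insurer total = bills − owner's total = £9749 − £3700 = £6049.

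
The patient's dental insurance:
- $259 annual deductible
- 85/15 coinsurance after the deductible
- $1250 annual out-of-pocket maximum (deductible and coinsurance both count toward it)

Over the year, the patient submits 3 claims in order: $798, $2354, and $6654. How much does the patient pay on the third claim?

$557.05

Claim 1 ($798): deductible takes $259, $539 remains; 15% of $539 = $80.85. Patient owes $339.85 (running OOP $339.85).
Claim 2 ($2354): deductible met; 15% of $2354 = $353.10. Patient pays $353.10; OOP now $692.95.
Claim 3 ($6654): deductible already satisfied, so patient's share is 15% × $6654 = $998.10. OOP would hit $1691.05 > $1250, so the cap limits the patient to $1250 − $692.95 = $557.05.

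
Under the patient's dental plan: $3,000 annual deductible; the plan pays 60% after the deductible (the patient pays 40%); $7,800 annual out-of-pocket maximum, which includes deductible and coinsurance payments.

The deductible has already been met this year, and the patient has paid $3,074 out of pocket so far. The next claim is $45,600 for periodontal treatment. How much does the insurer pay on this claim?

With the deductible met, the entire $45,600 is subject to coinsurance.
Coinsurance: $45,600 × 40% = $18,240.
That would bring total out-of-pocket to $21,314, past the $7,800 cap. The patient is capped at $7,800 − $3,074 = $4,726 on this claim.
Insurer pays the balance: $45,600 − $4,726 = $40,874.

$40,874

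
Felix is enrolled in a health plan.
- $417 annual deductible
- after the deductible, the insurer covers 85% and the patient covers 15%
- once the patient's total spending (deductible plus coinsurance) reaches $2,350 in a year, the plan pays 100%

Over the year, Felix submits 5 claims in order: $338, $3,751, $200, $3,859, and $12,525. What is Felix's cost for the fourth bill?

Claim 1 — $338: entire amount goes to the deductible. Cost to patient: $338. OOP to date $338.
Claim 2 — $3,751: deductible takes $79, $3,672 remains; coinsurance $3,672 × 15% = $550.80. Patient pays $629.80; OOP now $967.80.
Claim 3 — $200: deductible met; 15% of $200 = $30. Cost to patient: $30. OOP to date $997.80.
Claim 4 — $3,859: deductible met; 15% of $3,859 = $578.85. Patient pays $578.85; OOP now $1,576.65.

$578.85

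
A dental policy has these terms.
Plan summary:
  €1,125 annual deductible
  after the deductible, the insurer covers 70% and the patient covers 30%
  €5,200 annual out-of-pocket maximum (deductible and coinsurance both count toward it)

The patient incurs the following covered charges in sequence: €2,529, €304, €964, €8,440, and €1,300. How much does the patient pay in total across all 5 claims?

€4,848.60

#1 (€2,529): deductible takes €1,125, €1,404 remains; coinsurance €1,404 × 30% = €421.20. Patient pays €1,546.20; OOP now €1,546.20.
#2 (€304): 30% coinsurance on €304 = €91.20. Patient owes €91.20 (running OOP €1,637.40).
#3 (€964): deductible already satisfied, so patient's share is 30% × €964 = €289.20. Cost to patient: €289.20. OOP to date €1,926.60.
#4 (€8,440): deductible already satisfied, so patient's share is 30% × €8,440 = €2,532. Patient owes €2,532 (running OOP €4,458.60).
#5 (€1,300): deductible met; 30% of €1,300 = €390. Cost to patient: €390. OOP to date €4,848.60.
Summing the patient's payments: €1,546.20 + €91.20 + €289.20 + €2,532 + €390 = €4,848.60.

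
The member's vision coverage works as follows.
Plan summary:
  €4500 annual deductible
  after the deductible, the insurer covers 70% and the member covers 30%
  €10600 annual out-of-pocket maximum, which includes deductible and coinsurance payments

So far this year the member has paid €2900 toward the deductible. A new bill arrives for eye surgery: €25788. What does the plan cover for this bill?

€18088

Remaining deductible: €4500 − €2900 = €1600.
The remaining €24188 (= €25788 − €1600) moves to coinsurance.
Coinsurance: €24188 × 30% = €7256.40.
Member responsibility before any cap: €1600 + €7256.40 = €8856.40.
That would bring total out-of-pocket to €11756.40, past the €10600 cap. The member is capped at €10600 − €2900 = €7700 on this claim.
The insurer covers the remainder: €25788 − €7700 = €18088.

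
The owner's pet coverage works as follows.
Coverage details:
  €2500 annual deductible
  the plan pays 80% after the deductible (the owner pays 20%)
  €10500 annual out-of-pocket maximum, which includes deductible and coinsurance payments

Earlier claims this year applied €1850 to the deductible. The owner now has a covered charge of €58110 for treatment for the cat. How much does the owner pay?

€8650

€1850 of the €2500 deductible is already met, leaving €650.
The remaining €57460 (= €58110 − €650) moves to coinsurance.
Owner's 20% share of €57460 is €11492.
So the owner owes €650 + €11492 = €12142 before any cap.
That would bring total out-of-pocket to €13992, past the €10500 cap. The owner is capped at €10500 − €1850 = €8650 on this claim.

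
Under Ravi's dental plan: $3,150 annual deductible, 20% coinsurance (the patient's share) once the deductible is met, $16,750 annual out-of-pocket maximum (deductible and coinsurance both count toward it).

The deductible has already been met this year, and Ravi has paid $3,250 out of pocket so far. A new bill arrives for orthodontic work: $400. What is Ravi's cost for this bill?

The deductible is already satisfied, so the full bill goes to coinsurance.
Coinsurance: $400 × 20% = $80.
Year-to-date out-of-pocket becomes $3,250 + $80 = $3,330, still under the $16,750 maximum, so no cap applies.

$80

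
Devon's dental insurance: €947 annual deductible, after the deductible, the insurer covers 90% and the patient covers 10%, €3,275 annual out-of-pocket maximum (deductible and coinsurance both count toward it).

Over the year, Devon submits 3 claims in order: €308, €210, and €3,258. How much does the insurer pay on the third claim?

#1 (€308): fully absorbed by the deductible. Cost to patient: €308. OOP to date €308. Plan pays €308 − €308 = €0.
#2 (€210): all of it applies to the deductible. Cost to patient: €210. OOP to date €518. Plan pays €210 − €210 = €0.
#3 (€3,258): €429 finishes the deductible; €2,829 goes to coinsurance; coinsurance €2,829 × 10% = €282.90. Patient owes €711.90 (running OOP €1,229.90). Insurer: €3,258 − €711.90 = €2,546.10.

€2,546.10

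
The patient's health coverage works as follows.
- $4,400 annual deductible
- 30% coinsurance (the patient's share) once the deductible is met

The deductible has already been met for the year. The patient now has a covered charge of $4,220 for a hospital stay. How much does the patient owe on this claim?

With the deductible met, the entire $4,220 is subject to coinsurance.
30% of $4,220 = $1,266 falls to the patient.

$1,266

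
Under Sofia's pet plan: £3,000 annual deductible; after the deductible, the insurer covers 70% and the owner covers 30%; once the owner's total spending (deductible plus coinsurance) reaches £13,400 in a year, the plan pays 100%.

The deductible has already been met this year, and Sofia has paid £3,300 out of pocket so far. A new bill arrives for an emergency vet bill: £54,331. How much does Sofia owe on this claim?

With the deductible met, the entire £54,331 is subject to coinsurance.
30% of £54,331 = £16,299.30 falls to the owner.
That would bring total out-of-pocket to £19,599.30, past the £13,400 cap. The owner is capped at £13,400 − £3,300 = £10,100 on this claim.

£10,100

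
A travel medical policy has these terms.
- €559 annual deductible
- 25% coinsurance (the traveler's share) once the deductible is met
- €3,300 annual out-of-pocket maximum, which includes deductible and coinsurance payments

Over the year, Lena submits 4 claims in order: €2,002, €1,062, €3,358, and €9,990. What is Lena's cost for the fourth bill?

Claim 1 (€2,002): €559 to deductible, leaving €1,443; coinsurance €1,443 × 25% = €360.75. Cost to traveler: €919.75. OOP to date €919.75.
Claim 2 (€1,062): 25% coinsurance on €1,062 = €265.50. Cost to traveler: €265.50. OOP to date €1,185.25.
Claim 3 (€3,358): deductible met; 25% of €3,358 = €839.50. Cost to traveler: €839.50. OOP to date €2,024.75.
Claim 4 (€9,990): deductible already satisfied, so traveler's share is 25% × €9,990 = €2,497.50. That would push OOP to €4,522.25, over the €3,300 cap, so traveler pays €3,300 − €2,024.75 = €1,275.25.

€1,275.25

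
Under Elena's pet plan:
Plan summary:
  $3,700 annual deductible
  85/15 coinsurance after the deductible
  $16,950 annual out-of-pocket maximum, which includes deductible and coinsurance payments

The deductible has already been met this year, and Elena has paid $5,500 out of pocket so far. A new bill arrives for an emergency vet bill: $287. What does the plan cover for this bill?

$243.95

With the deductible met, the entire $287 is subject to coinsurance.
Coinsurance: $287 × 15% = $43.05.
Total out-of-pocket so far would be $5,500 + $43.05 = $5,543.05, below the $16,950 cap — no reduction.
The plan picks up $287 − $43.05 = $243.95.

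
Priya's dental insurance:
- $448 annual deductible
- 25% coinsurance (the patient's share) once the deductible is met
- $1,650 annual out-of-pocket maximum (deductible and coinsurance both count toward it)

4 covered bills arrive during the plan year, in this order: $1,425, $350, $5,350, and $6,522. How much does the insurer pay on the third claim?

$4,479.75

Claim 1 — $1,425: deductible takes $448, $977 remains; coinsurance $977 × 25% = $244.25. Patient owes $692.25 (running OOP $692.25). Plan pays $1,425 − $692.25 = $732.75.
Claim 2 — $350: deductible met; 25% of $350 = $87.50. Patient pays $87.50; OOP now $779.75. Plan pays $350 − $87.50 = $262.50.
Claim 3 — $5,350: 25% coinsurance on $5,350 = $1,337.50. OOP would hit $2,117.25 > $1,650, so the cap limits the patient to $1,650 − $779.75 = $870.25. Plan pays $5,350 − $870.25 = $4,479.75.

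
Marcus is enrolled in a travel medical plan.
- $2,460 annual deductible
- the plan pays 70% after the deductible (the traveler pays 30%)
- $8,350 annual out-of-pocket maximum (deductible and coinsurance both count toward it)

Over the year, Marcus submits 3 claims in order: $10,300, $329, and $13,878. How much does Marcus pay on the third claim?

$3,439.30

Claim 1 — $10,300: $2,460 to deductible, leaving $7,840; 30% of $7,840 = $2,352. Traveler owes $4,812 (running OOP $4,812).
Claim 2 — $329: 30% coinsurance on $329 = $98.70. Traveler pays $98.70; OOP now $4,910.70.
Claim 3 — $13,878: deductible already satisfied, so traveler's share is 30% × $13,878 = $4,163.40. Adding that to $4,910.70 gives $9,074.10, past the $8,350 cap; traveler pays only $8,350 − $4,910.70 = $3,439.30.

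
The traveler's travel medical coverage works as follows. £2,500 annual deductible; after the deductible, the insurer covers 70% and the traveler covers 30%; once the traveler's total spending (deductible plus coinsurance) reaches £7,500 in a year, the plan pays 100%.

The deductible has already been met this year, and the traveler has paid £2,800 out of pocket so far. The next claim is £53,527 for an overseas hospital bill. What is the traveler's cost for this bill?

£4,700

The deductible is already satisfied, so the full bill goes to coinsurance.
Coinsurance: £53,527 × 30% = £16,058.10.
Adding £16,058.10 to the £2,800 already spent would give £18,858.10, which exceeds the £7,500 cap; the traveler pays just £7,500 − £2,800 = £4,700.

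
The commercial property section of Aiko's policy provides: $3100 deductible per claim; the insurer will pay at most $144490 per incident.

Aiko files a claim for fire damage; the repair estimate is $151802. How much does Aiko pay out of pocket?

After the deductible, $151802 − $3100 = $148702 remains.
Since $148702 > $144490, the payout is capped at $144490.
Business's share is the uncovered remainder: $151802 − $144490 = $7312.

$7312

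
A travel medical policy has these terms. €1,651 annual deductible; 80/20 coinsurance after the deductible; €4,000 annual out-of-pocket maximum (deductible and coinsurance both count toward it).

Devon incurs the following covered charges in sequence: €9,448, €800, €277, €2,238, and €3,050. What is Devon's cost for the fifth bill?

#1 (€9,448): €1,651 finishes the deductible; €7,797 goes to coinsurance; 20% of €7,797 = €1,559.40. Traveler owes €3,210.40 (running OOP €3,210.40).
#2 (€800): deductible already satisfied, so traveler's share is 20% × €800 = €160. Traveler owes €160 (running OOP €3,370.40).
#3 (€277): deductible met; 20% of €277 = €55.40. Cost to traveler: €55.40. OOP to date €3,425.80.
#4 (€2,238): deductible met; 20% of €2,238 = €447.60. Traveler pays €447.60; OOP now €3,873.40.
#5 (€3,050): 20% coinsurance on €3,050 = €610. OOP would hit €4,483.40 > €4,000, so the cap limits the traveler to €4,000 − €3,873.40 = €126.60.

€126.60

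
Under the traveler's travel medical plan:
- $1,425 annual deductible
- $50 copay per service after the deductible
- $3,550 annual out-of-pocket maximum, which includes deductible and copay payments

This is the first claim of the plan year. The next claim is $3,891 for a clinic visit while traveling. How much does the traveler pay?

$1,475

Deductible not yet touched, so the first $1,425 of the bill goes to the deductible.
After the $1,425 deductible portion, $3,891 − $1,425 = $2,466 is subject to the copay.
Copay on this service: $50.
That puts the traveler's cost at $1,425 + $50 = $1,475 before any cap.
Cumulative spending $0 + $1,475 = $1,475 stays under the $3,550 maximum.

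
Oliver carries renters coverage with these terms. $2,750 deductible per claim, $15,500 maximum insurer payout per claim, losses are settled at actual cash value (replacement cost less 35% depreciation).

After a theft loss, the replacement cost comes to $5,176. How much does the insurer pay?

$614.40

Depreciate 35%: the covered value is $5,176 × 0.65 = $3,364.40.
Subtract the deductible: $3,364.40 − $2,750 = $614.40.
$614.40 is within the $15,500 limit, so the insurer pays $614.40.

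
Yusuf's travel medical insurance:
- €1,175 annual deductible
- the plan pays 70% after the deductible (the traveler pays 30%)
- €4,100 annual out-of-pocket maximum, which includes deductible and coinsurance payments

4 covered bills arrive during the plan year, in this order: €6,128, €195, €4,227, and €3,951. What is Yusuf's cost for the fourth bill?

€112.50

Bill 1, €6,128: €1,175 finishes the deductible; €4,953 goes to coinsurance; traveler's 30% is €1,485.90. Traveler owes €2,660.90 (running OOP €2,660.90).
Bill 2, €195: deductible already satisfied, so traveler's share is 30% × €195 = €58.50. Traveler pays €58.50; OOP now €2,719.40.
Bill 3, €4,227: deductible met; 30% of €4,227 = €1,268.10. Cost to traveler: €1,268.10. OOP to date €3,987.50.
Bill 4, €3,951: deductible already satisfied, so traveler's share is 30% × €3,951 = €1,185.30. OOP would hit €5,172.80 > €4,100, so the cap limits the traveler to €4,100 − €3,987.50 = €112.50.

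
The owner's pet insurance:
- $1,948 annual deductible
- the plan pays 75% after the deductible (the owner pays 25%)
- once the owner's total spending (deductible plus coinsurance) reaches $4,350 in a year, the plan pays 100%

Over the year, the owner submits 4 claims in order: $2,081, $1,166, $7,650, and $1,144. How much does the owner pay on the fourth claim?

$164.75

Claim 1 ($2,081): $1,948 finishes the deductible; $133 goes to coinsurance; owner's 25% is $33.25. Owner owes $1,981.25 (running OOP $1,981.25).
Claim 2 ($1,166): 25% coinsurance on $1,166 = $291.50. Cost to owner: $291.50. OOP to date $2,272.75.
Claim 3 ($7,650): 25% coinsurance on $7,650 = $1,912.50. Owner owes $1,912.50 (running OOP $4,185.25).
Claim 4 ($1,144): deductible already satisfied, so owner's share is 25% × $1,144 = $286. That would push OOP to $4,471.25, over the $4,350 cap, so owner pays $4,350 − $4,185.25 = $164.75.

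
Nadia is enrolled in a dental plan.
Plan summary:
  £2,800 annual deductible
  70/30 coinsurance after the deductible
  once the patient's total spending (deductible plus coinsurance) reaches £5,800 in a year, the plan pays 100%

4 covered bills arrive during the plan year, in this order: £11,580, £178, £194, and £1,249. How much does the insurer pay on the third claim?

£135.80

#1 (£11,580): £2,800 to deductible, leaving £8,780; patient's 30% is £2,634. Patient pays £5,434; OOP now £5,434. Plan pays £11,580 − £5,434 = £6,146.
#2 (£178): deductible met; 30% of £178 = £53.40. Cost to patient: £53.40. OOP to date £5,487.40. Plan pays £178 − £53.40 = £124.60.
#3 (£194): deductible already satisfied, so patient's share is 30% × £194 = £58.20. Patient owes £58.20 (running OOP £5,545.60). Insurer: £194 − £58.20 = £135.80.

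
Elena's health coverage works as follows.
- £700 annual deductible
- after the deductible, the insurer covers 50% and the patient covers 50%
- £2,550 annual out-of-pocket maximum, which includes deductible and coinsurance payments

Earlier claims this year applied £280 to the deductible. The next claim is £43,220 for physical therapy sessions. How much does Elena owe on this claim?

Deductible still to meet: £700 − £280 = £420.
That leaves £43,220 − £420 = £42,800 for coinsurance.
Patient's 50% share of £42,800 is £21,400.
So the patient owes £420 + £21,400 = £21,820 before any cap.
That would bring total out-of-pocket to £22,100, past the £2,550 cap. The patient is capped at £2,550 − £280 = £2,270 on this claim.

£2,270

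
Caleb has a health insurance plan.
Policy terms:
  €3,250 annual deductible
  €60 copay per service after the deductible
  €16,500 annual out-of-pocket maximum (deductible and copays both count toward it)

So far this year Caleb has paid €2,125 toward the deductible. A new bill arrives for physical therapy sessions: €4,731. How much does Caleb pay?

€1,185

Remaining deductible: €3,250 − €2,125 = €1,125.
The remaining €3,606 (= €4,731 − €1,125) moves to the copay.
Copay on this service: €60.
That puts the patient's cost at €1,125 + €60 = €1,185 before any cap.
Cumulative spending €2,125 + €1,185 = €3,310 stays under the €16,500 maximum.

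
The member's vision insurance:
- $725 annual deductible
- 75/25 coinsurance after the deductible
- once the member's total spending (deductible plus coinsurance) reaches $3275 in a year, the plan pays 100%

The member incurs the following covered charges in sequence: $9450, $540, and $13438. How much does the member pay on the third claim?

$233.75

Claim 1 — $9450: $725 finishes the deductible; $8725 goes to coinsurance; member's 25% is $2181.25. Member owes $2906.25 (running OOP $2906.25).
Claim 2 — $540: deductible already satisfied, so member's share is 25% × $540 = $135. Member owes $135 (running OOP $3041.25).
Claim 3 — $13438: deductible already satisfied, so member's share is 25% × $13438 = $3359.50. That would push OOP to $6400.75, over the $3275 cap, so member pays $3275 − $3041.25 = $233.75.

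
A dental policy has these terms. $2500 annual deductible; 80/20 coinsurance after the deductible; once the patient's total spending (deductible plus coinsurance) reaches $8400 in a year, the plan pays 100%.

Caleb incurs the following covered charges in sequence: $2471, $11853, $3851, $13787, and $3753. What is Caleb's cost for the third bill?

Bill 1, $2471: fully absorbed by the deductible. Patient pays $2471; OOP now $2471.
Bill 2, $11853: $29 to deductible, leaving $11824; patient's 20% is $2364.80. Patient pays $2393.80; OOP now $4864.80.
Bill 3, $3851: 20% coinsurance on $3851 = $770.20. Patient owes $770.20 (running OOP $5635).

$770.20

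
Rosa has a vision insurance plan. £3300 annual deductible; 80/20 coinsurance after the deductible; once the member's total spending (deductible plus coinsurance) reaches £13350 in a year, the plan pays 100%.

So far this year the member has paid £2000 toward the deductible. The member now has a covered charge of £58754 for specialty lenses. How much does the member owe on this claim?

£11350

Remaining deductible: £3300 − £2000 = £1300.
After the £1300 deductible portion, £58754 − £1300 = £57454 is subject to coinsurance.
20% of £57454 = £11490.80 falls to the member.
Member responsibility before any cap: £1300 + £11490.80 = £12790.80.
That would bring total out-of-pocket to £14790.80, past the £13350 cap. The member is capped at £13350 − £2000 = £11350 on this claim.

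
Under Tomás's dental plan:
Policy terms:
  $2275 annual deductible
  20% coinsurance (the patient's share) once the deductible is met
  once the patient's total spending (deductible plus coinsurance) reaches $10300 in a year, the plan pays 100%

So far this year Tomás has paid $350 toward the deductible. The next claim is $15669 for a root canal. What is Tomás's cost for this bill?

$4673.80

Deductible still to meet: $2275 − $350 = $1925.
After the $1925 deductible portion, $15669 − $1925 = $13744 is subject to coinsurance.
Coinsurance: $13744 × 20% = $2748.80.
So the patient owes $1925 + $2748.80 = $4673.80 before any cap.
Year-to-date out-of-pocket becomes $350 + $4673.80 = $5023.80, still under the $10300 maximum, so no cap applies.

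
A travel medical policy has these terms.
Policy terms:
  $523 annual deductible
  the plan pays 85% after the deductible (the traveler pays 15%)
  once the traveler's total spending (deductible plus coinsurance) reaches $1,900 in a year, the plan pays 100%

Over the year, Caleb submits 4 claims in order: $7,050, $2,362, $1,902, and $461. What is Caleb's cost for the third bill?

Claim 1 ($7,050): $523 to deductible, leaving $6,527; 15% of $6,527 = $979.05. Cost to traveler: $1,502.05. OOP to date $1,502.05.
Claim 2 ($2,362): deductible met; 15% of $2,362 = $354.30. Traveler owes $354.30 (running OOP $1,856.35).
Claim 3 ($1,902): deductible met; 15% of $1,902 = $285.30. That would push OOP to $2,141.65, over the $1,900 cap, so traveler pays $1,900 − $1,856.35 = $43.65.

$43.65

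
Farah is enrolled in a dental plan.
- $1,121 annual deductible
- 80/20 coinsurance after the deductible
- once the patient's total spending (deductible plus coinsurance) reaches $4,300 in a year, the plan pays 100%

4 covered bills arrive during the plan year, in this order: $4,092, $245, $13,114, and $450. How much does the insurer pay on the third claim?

Bill 1, $4,092: $1,121 to deductible, leaving $2,971; patient's 20% is $594.20. Patient pays $1,715.20; OOP now $1,715.20. Plan pays $4,092 − $1,715.20 = $2,376.80.
Bill 2, $245: 20% coinsurance on $245 = $49. Patient owes $49 (running OOP $1,764.20). Insurer: $245 − $49 = $196.
Bill 3, $13,114: deductible met; 20% of $13,114 = $2,622.80. Adding that to $1,764.20 gives $4,387, past the $4,300 cap; patient pays only $4,300 − $1,764.20 = $2,535.80. Insurer: $13,114 − $2,535.80 = $10,578.20.

$10,578.20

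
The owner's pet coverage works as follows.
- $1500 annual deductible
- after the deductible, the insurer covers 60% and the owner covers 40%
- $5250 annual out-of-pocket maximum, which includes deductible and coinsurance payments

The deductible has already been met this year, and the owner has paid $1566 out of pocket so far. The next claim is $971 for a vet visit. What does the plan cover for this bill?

With the deductible met, the entire $971 is subject to coinsurance.
Owner's 40% share of $971 is $388.40.
Cumulative spending $1566 + $388.40 = $1954.40 stays under the $5250 maximum.
The plan picks up $971 − $388.40 = $582.60.

$582.60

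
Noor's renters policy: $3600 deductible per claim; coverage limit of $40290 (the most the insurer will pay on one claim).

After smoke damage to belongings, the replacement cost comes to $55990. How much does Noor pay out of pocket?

$15700

Subtract the deductible: $55990 − $3600 = $52390.
Since $52390 > $40290, the payout is capped at $40290.
The tenant bears the rest of the original loss: $55990 − $40290 = $15700.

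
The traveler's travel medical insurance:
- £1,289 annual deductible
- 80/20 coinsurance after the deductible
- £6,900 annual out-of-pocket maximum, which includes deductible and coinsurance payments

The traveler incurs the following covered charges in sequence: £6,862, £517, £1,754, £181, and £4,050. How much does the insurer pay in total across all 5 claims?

Claim 1 — £6,862: deductible takes £1,289, £5,573 remains; coinsurance £5,573 × 20% = £1,114.60. Traveler pays £2,403.60; OOP now £2,403.60. Plan pays £6,862 − £2,403.60 = £4,458.40.
Claim 2 — £517: 20% coinsurance on £517 = £103.40. Traveler owes £103.40 (running OOP £2,507). Insurer: £517 − £103.40 = £413.60.
Claim 3 — £1,754: 20% coinsurance on £1,754 = £350.80. Cost to traveler: £350.80. OOP to date £2,857.80. Insurer: £1,754 − £350.80 = £1,403.20.
Claim 4 — £181: deductible already satisfied, so traveler's share is 20% × £181 = £36.20. Traveler pays £36.20; OOP now £2,894. Insurer: £181 − £36.20 = £144.80.
Claim 5 — £4,050: deductible already satisfied, so traveler's share is 20% × £4,050 = £810. Cost to traveler: £810. OOP to date £3,704. Plan pays £4,050 − £810 = £3,240.
Insurer total: £4,458.40 + £413.60 + £1,403.20 + £144.80 + £3,240 = £9,660.

£9,660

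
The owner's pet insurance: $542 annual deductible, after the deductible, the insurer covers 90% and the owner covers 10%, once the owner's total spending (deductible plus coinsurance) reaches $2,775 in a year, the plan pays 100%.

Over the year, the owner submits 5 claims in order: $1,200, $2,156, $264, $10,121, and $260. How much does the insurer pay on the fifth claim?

$234

#1 ($1,200): deductible takes $542, $658 remains; coinsurance $658 × 10% = $65.80. Owner owes $607.80 (running OOP $607.80). Plan pays $1,200 − $607.80 = $592.20.
#2 ($2,156): deductible already satisfied, so owner's share is 10% × $2,156 = $215.60. Owner pays $215.60; OOP now $823.40. Plan pays $2,156 − $215.60 = $1,940.40.
#3 ($264): deductible already satisfied, so owner's share is 10% × $264 = $26.40. Cost to owner: $26.40. OOP to date $849.80. Insurer: $264 − $26.40 = $237.60.
#4 ($10,121): deductible already satisfied, so owner's share is 10% × $10,121 = $1,012.10. Cost to owner: $1,012.10. OOP to date $1,861.90. Plan pays $10,121 − $1,012.10 = $9,108.90.
#5 ($260): deductible met; 10% of $260 = $26. Owner pays $26; OOP now $1,887.90. Insurer: $260 − $26 = $234.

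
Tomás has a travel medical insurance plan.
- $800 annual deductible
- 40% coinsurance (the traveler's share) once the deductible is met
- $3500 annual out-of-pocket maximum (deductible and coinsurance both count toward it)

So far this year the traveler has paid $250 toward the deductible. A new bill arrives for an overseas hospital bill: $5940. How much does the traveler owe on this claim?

Remaining deductible: $800 − $250 = $550.
That leaves $5940 − $550 = $5390 for coinsurance.
40% of $5390 = $2156 falls to the traveler.
That puts the traveler's cost at $550 + $2156 = $2706 before any cap.
Total out-of-pocket so far would be $250 + $2706 = $2956, below the $3500 cap — no reduction.

$2706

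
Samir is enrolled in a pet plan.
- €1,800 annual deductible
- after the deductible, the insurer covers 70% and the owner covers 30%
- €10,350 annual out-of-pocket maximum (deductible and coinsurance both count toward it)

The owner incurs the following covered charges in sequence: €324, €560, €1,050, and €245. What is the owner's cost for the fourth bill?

€73.50

Claim 1 — €324: all of it applies to the deductible. Cost to owner: €324. OOP to date €324.
Claim 2 — €560: all of it applies to the deductible. Owner pays €560; OOP now €884.
Claim 3 — €1,050: €916 to deductible, leaving €134; coinsurance €134 × 30% = €40.20. Owner owes €956.20 (running OOP €1,840.20).
Claim 4 — €245: deductible already satisfied, so owner's share is 30% × €245 = €73.50. Cost to owner: €73.50. OOP to date €1,913.70.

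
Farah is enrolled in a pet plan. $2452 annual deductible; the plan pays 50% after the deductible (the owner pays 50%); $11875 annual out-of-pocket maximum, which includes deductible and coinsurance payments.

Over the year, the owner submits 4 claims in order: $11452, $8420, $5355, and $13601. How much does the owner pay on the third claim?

Bill 1, $11452: $2452 to deductible, leaving $9000; owner's 50% is $4500. Owner owes $6952 (running OOP $6952).
Bill 2, $8420: deductible already satisfied, so owner's share is 50% × $8420 = $4210. Owner owes $4210 (running OOP $11162).
Bill 3, $5355: 50% coinsurance on $5355 = $2677.50. That would push OOP to $13839.50, over the $11875 cap, so owner pays $11875 − $11162 = $713.

$713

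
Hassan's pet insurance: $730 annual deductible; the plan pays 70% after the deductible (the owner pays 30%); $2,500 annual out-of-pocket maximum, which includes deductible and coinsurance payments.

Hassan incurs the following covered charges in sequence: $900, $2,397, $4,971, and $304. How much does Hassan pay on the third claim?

Claim 1 — $900: $730 finishes the deductible; $170 goes to coinsurance; owner's 30% is $51. Owner pays $781; OOP now $781.
Claim 2 — $2,397: 30% coinsurance on $2,397 = $719.10. Owner pays $719.10; OOP now $1,500.10.
Claim 3 — $4,971: deductible already satisfied, so owner's share is 30% × $4,971 = $1,491.30. That would push OOP to $2,991.40, over the $2,500 cap, so owner pays $2,500 − $1,500.10 = $999.90.

$999.90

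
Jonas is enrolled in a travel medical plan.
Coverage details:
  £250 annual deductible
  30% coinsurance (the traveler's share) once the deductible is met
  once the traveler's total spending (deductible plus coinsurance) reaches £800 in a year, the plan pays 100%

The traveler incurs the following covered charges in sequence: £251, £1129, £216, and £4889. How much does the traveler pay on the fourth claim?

Claim 1 (£251): deductible takes £250, £1 remains; traveler's 30% is £0.30. Traveler pays £250.30; OOP now £250.30.
Claim 2 (£1129): 30% coinsurance on £1129 = £338.70. Traveler owes £338.70 (running OOP £589).
Claim 3 (£216): 30% coinsurance on £216 = £64.80. Traveler owes £64.80 (running OOP £653.80).
Claim 4 (£4889): 30% coinsurance on £4889 = £1466.70. That would push OOP to £2120.50, over the £800 cap, so traveler pays £800 − £653.80 = £146.20.

£146.20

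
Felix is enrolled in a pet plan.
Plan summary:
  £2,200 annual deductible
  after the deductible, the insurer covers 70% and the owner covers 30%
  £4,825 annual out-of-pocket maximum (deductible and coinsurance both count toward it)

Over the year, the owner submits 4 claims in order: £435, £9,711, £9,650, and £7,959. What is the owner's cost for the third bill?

£241.20

#1 (£435): entire amount goes to the deductible. Cost to owner: £435. OOP to date £435.
#2 (£9,711): £1,765 to deductible, leaving £7,946; owner's 30% is £2,383.80. Cost to owner: £4,148.80. OOP to date £4,583.80.
#3 (£9,650): 30% coinsurance on £9,650 = £2,895. Adding that to £4,583.80 gives £7,478.80, past the £4,825 cap; owner pays only £4,825 − £4,583.80 = £241.20.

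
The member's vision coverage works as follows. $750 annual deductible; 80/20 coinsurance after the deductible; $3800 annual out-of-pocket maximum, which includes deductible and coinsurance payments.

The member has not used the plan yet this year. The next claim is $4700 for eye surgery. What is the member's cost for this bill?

Nothing has been paid toward the $750 deductible, so the first $750 of this charge is applied there.
The remaining $3950 (= $4700 − $750) moves to coinsurance.
20% of $3950 = $790 falls to the member.
Member responsibility before any cap: $750 + $790 = $1540.
Total out-of-pocket so far would be $0 + $1540 = $1540, below the $3800 cap — no reduction.

$1540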